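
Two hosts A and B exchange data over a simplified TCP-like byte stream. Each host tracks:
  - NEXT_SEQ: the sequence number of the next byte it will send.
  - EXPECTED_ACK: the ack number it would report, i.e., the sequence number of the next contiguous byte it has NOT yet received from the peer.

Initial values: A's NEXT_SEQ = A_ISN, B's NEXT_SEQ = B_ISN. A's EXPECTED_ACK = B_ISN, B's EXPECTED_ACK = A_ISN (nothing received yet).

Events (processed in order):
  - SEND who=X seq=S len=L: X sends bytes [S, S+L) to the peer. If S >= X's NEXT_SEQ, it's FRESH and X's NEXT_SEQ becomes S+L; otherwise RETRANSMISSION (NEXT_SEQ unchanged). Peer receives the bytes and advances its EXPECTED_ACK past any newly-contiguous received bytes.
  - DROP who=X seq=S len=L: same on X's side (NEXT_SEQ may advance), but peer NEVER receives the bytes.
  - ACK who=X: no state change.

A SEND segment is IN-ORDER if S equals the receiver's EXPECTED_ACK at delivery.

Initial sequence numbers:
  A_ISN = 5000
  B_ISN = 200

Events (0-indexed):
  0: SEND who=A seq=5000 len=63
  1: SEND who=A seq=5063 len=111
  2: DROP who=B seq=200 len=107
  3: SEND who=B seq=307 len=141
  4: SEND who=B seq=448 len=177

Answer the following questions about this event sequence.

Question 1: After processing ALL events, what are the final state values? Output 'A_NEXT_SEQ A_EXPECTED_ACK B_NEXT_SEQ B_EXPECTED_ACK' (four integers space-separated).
Answer: 5174 200 625 5174

Derivation:
After event 0: A_seq=5063 A_ack=200 B_seq=200 B_ack=5063
After event 1: A_seq=5174 A_ack=200 B_seq=200 B_ack=5174
After event 2: A_seq=5174 A_ack=200 B_seq=307 B_ack=5174
After event 3: A_seq=5174 A_ack=200 B_seq=448 B_ack=5174
After event 4: A_seq=5174 A_ack=200 B_seq=625 B_ack=5174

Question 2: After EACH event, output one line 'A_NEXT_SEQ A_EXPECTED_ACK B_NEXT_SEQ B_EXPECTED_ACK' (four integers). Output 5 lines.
5063 200 200 5063
5174 200 200 5174
5174 200 307 5174
5174 200 448 5174
5174 200 625 5174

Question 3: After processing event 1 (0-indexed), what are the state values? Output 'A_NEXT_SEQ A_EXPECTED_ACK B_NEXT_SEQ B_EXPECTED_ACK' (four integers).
After event 0: A_seq=5063 A_ack=200 B_seq=200 B_ack=5063
After event 1: A_seq=5174 A_ack=200 B_seq=200 B_ack=5174

5174 200 200 5174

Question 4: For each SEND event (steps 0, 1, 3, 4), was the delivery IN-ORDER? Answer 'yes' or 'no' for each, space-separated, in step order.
Step 0: SEND seq=5000 -> in-order
Step 1: SEND seq=5063 -> in-order
Step 3: SEND seq=307 -> out-of-order
Step 4: SEND seq=448 -> out-of-order

Answer: yes yes no no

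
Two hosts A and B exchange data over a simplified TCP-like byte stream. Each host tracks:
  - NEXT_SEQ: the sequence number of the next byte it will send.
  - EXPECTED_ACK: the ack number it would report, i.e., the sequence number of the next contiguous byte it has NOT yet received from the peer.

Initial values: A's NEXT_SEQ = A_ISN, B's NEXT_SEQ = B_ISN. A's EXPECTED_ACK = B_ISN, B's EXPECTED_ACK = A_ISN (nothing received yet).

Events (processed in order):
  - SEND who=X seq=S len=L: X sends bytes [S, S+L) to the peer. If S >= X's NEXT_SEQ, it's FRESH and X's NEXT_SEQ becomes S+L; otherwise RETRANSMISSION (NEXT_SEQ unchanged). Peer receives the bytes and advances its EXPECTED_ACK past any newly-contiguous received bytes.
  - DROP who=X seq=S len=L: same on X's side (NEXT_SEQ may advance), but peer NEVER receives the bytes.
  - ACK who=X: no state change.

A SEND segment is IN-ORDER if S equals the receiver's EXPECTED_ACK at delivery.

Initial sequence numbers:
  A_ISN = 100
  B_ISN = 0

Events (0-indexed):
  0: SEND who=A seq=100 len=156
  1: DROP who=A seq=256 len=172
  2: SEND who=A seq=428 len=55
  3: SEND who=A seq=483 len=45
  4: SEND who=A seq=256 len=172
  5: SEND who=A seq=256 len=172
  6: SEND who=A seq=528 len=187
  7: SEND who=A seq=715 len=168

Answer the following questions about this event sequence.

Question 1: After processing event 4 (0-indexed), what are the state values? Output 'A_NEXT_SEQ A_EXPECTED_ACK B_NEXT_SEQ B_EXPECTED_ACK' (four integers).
After event 0: A_seq=256 A_ack=0 B_seq=0 B_ack=256
After event 1: A_seq=428 A_ack=0 B_seq=0 B_ack=256
After event 2: A_seq=483 A_ack=0 B_seq=0 B_ack=256
After event 3: A_seq=528 A_ack=0 B_seq=0 B_ack=256
After event 4: A_seq=528 A_ack=0 B_seq=0 B_ack=528

528 0 0 528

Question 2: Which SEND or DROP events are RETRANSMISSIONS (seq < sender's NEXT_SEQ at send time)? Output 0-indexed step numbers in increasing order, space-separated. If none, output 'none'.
Answer: 4 5

Derivation:
Step 0: SEND seq=100 -> fresh
Step 1: DROP seq=256 -> fresh
Step 2: SEND seq=428 -> fresh
Step 3: SEND seq=483 -> fresh
Step 4: SEND seq=256 -> retransmit
Step 5: SEND seq=256 -> retransmit
Step 6: SEND seq=528 -> fresh
Step 7: SEND seq=715 -> fresh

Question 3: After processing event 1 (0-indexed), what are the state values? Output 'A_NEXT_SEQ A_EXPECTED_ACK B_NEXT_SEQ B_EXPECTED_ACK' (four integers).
After event 0: A_seq=256 A_ack=0 B_seq=0 B_ack=256
After event 1: A_seq=428 A_ack=0 B_seq=0 B_ack=256

428 0 0 256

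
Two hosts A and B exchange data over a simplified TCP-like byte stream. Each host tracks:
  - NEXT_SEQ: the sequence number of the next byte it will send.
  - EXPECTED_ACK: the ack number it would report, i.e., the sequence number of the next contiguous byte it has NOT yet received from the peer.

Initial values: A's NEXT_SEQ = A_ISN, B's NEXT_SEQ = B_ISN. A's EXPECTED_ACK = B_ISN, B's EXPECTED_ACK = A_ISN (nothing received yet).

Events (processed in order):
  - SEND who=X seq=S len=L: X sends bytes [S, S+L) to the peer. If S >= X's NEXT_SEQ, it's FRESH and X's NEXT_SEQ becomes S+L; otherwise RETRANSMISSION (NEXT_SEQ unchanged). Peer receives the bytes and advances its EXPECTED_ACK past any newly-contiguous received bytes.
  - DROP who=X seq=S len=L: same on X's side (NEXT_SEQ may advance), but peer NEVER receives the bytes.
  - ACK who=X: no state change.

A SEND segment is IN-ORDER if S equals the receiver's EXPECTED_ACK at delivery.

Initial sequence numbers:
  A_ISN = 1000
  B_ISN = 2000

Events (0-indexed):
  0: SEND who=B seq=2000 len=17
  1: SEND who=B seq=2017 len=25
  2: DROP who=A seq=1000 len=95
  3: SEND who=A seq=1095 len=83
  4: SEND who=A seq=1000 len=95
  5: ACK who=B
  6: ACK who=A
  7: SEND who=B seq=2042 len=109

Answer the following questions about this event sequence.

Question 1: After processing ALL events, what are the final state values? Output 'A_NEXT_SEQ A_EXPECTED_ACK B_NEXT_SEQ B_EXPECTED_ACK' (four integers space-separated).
Answer: 1178 2151 2151 1178

Derivation:
After event 0: A_seq=1000 A_ack=2017 B_seq=2017 B_ack=1000
After event 1: A_seq=1000 A_ack=2042 B_seq=2042 B_ack=1000
After event 2: A_seq=1095 A_ack=2042 B_seq=2042 B_ack=1000
After event 3: A_seq=1178 A_ack=2042 B_seq=2042 B_ack=1000
After event 4: A_seq=1178 A_ack=2042 B_seq=2042 B_ack=1178
After event 5: A_seq=1178 A_ack=2042 B_seq=2042 B_ack=1178
After event 6: A_seq=1178 A_ack=2042 B_seq=2042 B_ack=1178
After event 7: A_seq=1178 A_ack=2151 B_seq=2151 B_ack=1178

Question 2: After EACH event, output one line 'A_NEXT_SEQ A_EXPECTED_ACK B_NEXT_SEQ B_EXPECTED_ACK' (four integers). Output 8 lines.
1000 2017 2017 1000
1000 2042 2042 1000
1095 2042 2042 1000
1178 2042 2042 1000
1178 2042 2042 1178
1178 2042 2042 1178
1178 2042 2042 1178
1178 2151 2151 1178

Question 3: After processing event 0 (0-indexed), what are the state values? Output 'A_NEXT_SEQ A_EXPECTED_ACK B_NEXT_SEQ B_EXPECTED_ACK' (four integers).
After event 0: A_seq=1000 A_ack=2017 B_seq=2017 B_ack=1000

1000 2017 2017 1000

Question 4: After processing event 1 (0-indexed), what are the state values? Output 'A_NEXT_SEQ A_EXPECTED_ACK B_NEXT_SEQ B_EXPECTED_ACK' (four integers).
After event 0: A_seq=1000 A_ack=2017 B_seq=2017 B_ack=1000
After event 1: A_seq=1000 A_ack=2042 B_seq=2042 B_ack=1000

1000 2042 2042 1000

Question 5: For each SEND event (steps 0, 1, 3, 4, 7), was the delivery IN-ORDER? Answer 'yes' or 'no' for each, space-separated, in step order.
Step 0: SEND seq=2000 -> in-order
Step 1: SEND seq=2017 -> in-order
Step 3: SEND seq=1095 -> out-of-order
Step 4: SEND seq=1000 -> in-order
Step 7: SEND seq=2042 -> in-order

Answer: yes yes no yes yes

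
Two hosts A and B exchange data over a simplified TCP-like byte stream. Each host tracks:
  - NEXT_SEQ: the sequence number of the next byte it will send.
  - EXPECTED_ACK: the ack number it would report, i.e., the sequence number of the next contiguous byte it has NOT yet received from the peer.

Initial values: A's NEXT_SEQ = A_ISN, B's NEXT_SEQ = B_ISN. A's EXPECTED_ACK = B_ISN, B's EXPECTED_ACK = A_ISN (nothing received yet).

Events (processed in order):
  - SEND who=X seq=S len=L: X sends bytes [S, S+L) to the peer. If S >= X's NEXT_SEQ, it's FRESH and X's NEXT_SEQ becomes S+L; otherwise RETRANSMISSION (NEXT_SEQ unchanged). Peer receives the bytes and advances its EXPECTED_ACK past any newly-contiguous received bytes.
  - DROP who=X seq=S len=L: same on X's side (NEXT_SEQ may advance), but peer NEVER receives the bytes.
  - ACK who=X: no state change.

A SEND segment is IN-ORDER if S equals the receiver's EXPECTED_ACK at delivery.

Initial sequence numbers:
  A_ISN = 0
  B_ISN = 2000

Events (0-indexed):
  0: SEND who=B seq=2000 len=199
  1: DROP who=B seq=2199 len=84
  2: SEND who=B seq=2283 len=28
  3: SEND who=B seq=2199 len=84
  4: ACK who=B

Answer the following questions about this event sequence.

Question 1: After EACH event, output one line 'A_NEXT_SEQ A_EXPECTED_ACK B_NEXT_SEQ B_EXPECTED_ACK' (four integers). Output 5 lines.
0 2199 2199 0
0 2199 2283 0
0 2199 2311 0
0 2311 2311 0
0 2311 2311 0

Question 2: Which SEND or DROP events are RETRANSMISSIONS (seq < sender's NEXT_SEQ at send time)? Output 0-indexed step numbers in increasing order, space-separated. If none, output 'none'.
Answer: 3

Derivation:
Step 0: SEND seq=2000 -> fresh
Step 1: DROP seq=2199 -> fresh
Step 2: SEND seq=2283 -> fresh
Step 3: SEND seq=2199 -> retransmit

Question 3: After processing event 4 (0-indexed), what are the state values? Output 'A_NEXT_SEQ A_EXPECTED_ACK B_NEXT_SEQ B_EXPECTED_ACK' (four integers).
After event 0: A_seq=0 A_ack=2199 B_seq=2199 B_ack=0
After event 1: A_seq=0 A_ack=2199 B_seq=2283 B_ack=0
After event 2: A_seq=0 A_ack=2199 B_seq=2311 B_ack=0
After event 3: A_seq=0 A_ack=2311 B_seq=2311 B_ack=0
After event 4: A_seq=0 A_ack=2311 B_seq=2311 B_ack=0

0 2311 2311 0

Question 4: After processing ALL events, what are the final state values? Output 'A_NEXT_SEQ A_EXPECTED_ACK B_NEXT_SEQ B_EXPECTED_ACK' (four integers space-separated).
Answer: 0 2311 2311 0

Derivation:
After event 0: A_seq=0 A_ack=2199 B_seq=2199 B_ack=0
After event 1: A_seq=0 A_ack=2199 B_seq=2283 B_ack=0
After event 2: A_seq=0 A_ack=2199 B_seq=2311 B_ack=0
After event 3: A_seq=0 A_ack=2311 B_seq=2311 B_ack=0
After event 4: A_seq=0 A_ack=2311 B_seq=2311 B_ack=0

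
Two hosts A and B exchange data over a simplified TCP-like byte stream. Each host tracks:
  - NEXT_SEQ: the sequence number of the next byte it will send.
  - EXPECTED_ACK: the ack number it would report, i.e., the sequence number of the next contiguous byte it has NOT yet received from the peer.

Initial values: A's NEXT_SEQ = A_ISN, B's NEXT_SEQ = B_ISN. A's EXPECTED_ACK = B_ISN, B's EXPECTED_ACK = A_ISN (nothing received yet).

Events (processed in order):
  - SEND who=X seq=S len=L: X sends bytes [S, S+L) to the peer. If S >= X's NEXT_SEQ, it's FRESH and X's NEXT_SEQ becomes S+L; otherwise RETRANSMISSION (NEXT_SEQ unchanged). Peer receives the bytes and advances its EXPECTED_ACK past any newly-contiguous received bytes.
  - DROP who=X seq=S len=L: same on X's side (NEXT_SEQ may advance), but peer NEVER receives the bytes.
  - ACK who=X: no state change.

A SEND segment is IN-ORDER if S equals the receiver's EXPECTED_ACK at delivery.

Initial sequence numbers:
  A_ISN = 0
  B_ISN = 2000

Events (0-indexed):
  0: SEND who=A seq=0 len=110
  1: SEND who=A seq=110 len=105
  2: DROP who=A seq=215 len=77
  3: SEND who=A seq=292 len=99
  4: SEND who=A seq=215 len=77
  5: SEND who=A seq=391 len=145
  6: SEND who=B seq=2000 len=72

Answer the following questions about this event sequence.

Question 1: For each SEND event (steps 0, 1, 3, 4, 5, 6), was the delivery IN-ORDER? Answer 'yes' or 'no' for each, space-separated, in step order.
Answer: yes yes no yes yes yes

Derivation:
Step 0: SEND seq=0 -> in-order
Step 1: SEND seq=110 -> in-order
Step 3: SEND seq=292 -> out-of-order
Step 4: SEND seq=215 -> in-order
Step 5: SEND seq=391 -> in-order
Step 6: SEND seq=2000 -> in-order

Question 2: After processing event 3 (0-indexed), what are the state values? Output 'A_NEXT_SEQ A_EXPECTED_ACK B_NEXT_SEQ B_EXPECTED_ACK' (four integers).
After event 0: A_seq=110 A_ack=2000 B_seq=2000 B_ack=110
After event 1: A_seq=215 A_ack=2000 B_seq=2000 B_ack=215
After event 2: A_seq=292 A_ack=2000 B_seq=2000 B_ack=215
After event 3: A_seq=391 A_ack=2000 B_seq=2000 B_ack=215

391 2000 2000 215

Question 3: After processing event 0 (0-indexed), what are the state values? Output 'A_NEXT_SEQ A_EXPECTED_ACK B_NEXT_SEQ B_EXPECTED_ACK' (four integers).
After event 0: A_seq=110 A_ack=2000 B_seq=2000 B_ack=110

110 2000 2000 110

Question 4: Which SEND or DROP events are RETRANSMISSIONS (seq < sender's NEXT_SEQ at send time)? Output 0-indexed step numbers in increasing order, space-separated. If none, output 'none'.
Step 0: SEND seq=0 -> fresh
Step 1: SEND seq=110 -> fresh
Step 2: DROP seq=215 -> fresh
Step 3: SEND seq=292 -> fresh
Step 4: SEND seq=215 -> retransmit
Step 5: SEND seq=391 -> fresh
Step 6: SEND seq=2000 -> fresh

Answer: 4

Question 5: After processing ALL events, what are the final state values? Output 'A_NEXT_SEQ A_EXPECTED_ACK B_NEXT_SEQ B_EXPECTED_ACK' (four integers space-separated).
After event 0: A_seq=110 A_ack=2000 B_seq=2000 B_ack=110
After event 1: A_seq=215 A_ack=2000 B_seq=2000 B_ack=215
After event 2: A_seq=292 A_ack=2000 B_seq=2000 B_ack=215
After event 3: A_seq=391 A_ack=2000 B_seq=2000 B_ack=215
After event 4: A_seq=391 A_ack=2000 B_seq=2000 B_ack=391
After event 5: A_seq=536 A_ack=2000 B_seq=2000 B_ack=536
After event 6: A_seq=536 A_ack=2072 B_seq=2072 B_ack=536

Answer: 536 2072 2072 536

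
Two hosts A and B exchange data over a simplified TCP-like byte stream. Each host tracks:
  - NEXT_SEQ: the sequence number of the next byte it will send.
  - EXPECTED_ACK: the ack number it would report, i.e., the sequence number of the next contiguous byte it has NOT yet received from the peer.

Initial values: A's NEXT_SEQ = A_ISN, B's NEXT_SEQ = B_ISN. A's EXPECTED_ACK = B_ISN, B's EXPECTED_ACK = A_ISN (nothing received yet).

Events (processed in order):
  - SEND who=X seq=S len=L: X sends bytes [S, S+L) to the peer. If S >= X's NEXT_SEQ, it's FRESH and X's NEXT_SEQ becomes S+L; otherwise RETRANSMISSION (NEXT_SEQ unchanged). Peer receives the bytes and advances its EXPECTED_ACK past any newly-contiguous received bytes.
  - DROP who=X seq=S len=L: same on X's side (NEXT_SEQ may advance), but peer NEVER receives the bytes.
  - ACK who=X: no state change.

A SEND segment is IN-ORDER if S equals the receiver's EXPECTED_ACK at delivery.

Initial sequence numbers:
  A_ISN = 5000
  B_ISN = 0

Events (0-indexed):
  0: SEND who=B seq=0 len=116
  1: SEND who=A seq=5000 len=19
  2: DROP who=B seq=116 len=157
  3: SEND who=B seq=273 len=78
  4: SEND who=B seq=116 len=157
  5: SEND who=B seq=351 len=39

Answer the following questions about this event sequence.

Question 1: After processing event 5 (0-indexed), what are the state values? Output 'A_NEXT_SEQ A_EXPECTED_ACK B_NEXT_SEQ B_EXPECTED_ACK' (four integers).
After event 0: A_seq=5000 A_ack=116 B_seq=116 B_ack=5000
After event 1: A_seq=5019 A_ack=116 B_seq=116 B_ack=5019
After event 2: A_seq=5019 A_ack=116 B_seq=273 B_ack=5019
After event 3: A_seq=5019 A_ack=116 B_seq=351 B_ack=5019
After event 4: A_seq=5019 A_ack=351 B_seq=351 B_ack=5019
After event 5: A_seq=5019 A_ack=390 B_seq=390 B_ack=5019

5019 390 390 5019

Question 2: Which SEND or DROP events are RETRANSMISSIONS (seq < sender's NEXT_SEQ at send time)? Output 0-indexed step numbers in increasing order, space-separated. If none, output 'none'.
Step 0: SEND seq=0 -> fresh
Step 1: SEND seq=5000 -> fresh
Step 2: DROP seq=116 -> fresh
Step 3: SEND seq=273 -> fresh
Step 4: SEND seq=116 -> retransmit
Step 5: SEND seq=351 -> fresh

Answer: 4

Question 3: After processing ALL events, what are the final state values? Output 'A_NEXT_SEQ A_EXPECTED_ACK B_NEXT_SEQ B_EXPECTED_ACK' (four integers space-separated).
Answer: 5019 390 390 5019

Derivation:
After event 0: A_seq=5000 A_ack=116 B_seq=116 B_ack=5000
After event 1: A_seq=5019 A_ack=116 B_seq=116 B_ack=5019
After event 2: A_seq=5019 A_ack=116 B_seq=273 B_ack=5019
After event 3: A_seq=5019 A_ack=116 B_seq=351 B_ack=5019
After event 4: A_seq=5019 A_ack=351 B_seq=351 B_ack=5019
After event 5: A_seq=5019 A_ack=390 B_seq=390 B_ack=5019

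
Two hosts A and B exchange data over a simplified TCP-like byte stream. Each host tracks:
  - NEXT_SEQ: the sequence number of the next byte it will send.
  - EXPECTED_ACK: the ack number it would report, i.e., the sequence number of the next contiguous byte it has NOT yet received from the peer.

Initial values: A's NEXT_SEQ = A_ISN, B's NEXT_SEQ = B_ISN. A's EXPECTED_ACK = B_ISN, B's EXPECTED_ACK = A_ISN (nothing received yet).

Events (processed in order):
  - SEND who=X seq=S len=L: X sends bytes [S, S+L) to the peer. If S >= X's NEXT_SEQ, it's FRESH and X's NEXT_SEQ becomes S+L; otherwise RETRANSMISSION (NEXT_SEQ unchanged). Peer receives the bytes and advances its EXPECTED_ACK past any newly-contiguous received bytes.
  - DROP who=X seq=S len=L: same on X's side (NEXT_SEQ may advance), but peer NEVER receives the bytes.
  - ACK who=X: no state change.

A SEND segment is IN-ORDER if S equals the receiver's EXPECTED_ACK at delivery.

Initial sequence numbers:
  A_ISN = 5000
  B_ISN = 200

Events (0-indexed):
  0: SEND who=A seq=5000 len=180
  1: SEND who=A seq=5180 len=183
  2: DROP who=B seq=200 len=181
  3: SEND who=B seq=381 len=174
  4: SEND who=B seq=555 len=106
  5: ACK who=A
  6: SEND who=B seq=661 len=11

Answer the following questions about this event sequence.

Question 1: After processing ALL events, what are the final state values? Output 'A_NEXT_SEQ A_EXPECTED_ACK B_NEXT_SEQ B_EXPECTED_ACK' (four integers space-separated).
Answer: 5363 200 672 5363

Derivation:
After event 0: A_seq=5180 A_ack=200 B_seq=200 B_ack=5180
After event 1: A_seq=5363 A_ack=200 B_seq=200 B_ack=5363
After event 2: A_seq=5363 A_ack=200 B_seq=381 B_ack=5363
After event 3: A_seq=5363 A_ack=200 B_seq=555 B_ack=5363
After event 4: A_seq=5363 A_ack=200 B_seq=661 B_ack=5363
After event 5: A_seq=5363 A_ack=200 B_seq=661 B_ack=5363
After event 6: A_seq=5363 A_ack=200 B_seq=672 B_ack=5363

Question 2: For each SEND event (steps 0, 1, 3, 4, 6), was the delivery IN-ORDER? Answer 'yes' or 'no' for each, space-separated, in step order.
Step 0: SEND seq=5000 -> in-order
Step 1: SEND seq=5180 -> in-order
Step 3: SEND seq=381 -> out-of-order
Step 4: SEND seq=555 -> out-of-order
Step 6: SEND seq=661 -> out-of-order

Answer: yes yes no no no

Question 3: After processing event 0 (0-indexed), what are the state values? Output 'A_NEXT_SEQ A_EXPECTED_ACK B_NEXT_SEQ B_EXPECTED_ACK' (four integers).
After event 0: A_seq=5180 A_ack=200 B_seq=200 B_ack=5180

5180 200 200 5180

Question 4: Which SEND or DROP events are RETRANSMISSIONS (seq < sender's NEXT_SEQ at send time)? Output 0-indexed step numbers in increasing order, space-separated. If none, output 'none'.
Answer: none

Derivation:
Step 0: SEND seq=5000 -> fresh
Step 1: SEND seq=5180 -> fresh
Step 2: DROP seq=200 -> fresh
Step 3: SEND seq=381 -> fresh
Step 4: SEND seq=555 -> fresh
Step 6: SEND seq=661 -> fresh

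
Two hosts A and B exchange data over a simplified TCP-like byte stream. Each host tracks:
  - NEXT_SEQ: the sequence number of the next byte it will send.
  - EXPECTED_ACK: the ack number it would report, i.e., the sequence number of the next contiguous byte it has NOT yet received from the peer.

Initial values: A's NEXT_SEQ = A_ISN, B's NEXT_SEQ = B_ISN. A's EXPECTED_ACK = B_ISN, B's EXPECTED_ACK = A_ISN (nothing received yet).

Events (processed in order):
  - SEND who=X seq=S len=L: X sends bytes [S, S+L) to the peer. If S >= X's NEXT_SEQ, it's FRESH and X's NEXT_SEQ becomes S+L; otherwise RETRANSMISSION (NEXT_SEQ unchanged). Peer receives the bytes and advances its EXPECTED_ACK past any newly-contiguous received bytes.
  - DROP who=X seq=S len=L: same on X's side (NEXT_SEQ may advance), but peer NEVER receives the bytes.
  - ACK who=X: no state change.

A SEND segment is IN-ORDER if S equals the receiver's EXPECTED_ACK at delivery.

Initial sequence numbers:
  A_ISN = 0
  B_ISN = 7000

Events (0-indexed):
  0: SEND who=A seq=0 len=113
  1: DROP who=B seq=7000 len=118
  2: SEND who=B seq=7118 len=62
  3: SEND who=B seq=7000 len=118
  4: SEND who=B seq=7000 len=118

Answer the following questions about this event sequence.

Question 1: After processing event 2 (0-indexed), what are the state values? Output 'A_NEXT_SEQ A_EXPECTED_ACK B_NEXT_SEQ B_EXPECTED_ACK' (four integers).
After event 0: A_seq=113 A_ack=7000 B_seq=7000 B_ack=113
After event 1: A_seq=113 A_ack=7000 B_seq=7118 B_ack=113
After event 2: A_seq=113 A_ack=7000 B_seq=7180 B_ack=113

113 7000 7180 113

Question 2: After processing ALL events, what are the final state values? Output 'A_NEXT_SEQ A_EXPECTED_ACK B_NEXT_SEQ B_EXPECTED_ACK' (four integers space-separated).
After event 0: A_seq=113 A_ack=7000 B_seq=7000 B_ack=113
After event 1: A_seq=113 A_ack=7000 B_seq=7118 B_ack=113
After event 2: A_seq=113 A_ack=7000 B_seq=7180 B_ack=113
After event 3: A_seq=113 A_ack=7180 B_seq=7180 B_ack=113
After event 4: A_seq=113 A_ack=7180 B_seq=7180 B_ack=113

Answer: 113 7180 7180 113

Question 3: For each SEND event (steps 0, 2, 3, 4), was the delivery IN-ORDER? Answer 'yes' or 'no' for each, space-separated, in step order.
Step 0: SEND seq=0 -> in-order
Step 2: SEND seq=7118 -> out-of-order
Step 3: SEND seq=7000 -> in-order
Step 4: SEND seq=7000 -> out-of-order

Answer: yes no yes no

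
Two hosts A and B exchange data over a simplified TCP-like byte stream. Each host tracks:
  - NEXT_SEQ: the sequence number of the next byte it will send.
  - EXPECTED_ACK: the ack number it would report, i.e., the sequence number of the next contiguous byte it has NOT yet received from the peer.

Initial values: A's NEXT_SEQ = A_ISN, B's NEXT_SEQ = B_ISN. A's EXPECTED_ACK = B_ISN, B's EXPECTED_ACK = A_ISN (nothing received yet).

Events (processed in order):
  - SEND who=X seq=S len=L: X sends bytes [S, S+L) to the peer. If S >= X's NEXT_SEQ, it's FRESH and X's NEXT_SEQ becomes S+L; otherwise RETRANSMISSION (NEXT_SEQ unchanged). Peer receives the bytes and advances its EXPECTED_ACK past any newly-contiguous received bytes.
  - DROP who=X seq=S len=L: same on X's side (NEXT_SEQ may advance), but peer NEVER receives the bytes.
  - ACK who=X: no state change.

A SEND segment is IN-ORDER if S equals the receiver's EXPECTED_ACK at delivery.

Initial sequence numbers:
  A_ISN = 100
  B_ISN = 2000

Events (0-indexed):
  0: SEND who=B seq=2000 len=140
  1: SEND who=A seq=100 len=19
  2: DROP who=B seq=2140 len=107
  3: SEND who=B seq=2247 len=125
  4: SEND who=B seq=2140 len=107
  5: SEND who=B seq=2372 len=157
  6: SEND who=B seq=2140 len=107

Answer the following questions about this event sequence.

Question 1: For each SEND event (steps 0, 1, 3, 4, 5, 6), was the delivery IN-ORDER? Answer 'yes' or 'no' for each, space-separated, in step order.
Answer: yes yes no yes yes no

Derivation:
Step 0: SEND seq=2000 -> in-order
Step 1: SEND seq=100 -> in-order
Step 3: SEND seq=2247 -> out-of-order
Step 4: SEND seq=2140 -> in-order
Step 5: SEND seq=2372 -> in-order
Step 6: SEND seq=2140 -> out-of-order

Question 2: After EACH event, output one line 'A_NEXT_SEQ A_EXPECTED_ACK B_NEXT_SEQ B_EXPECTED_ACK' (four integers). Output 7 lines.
100 2140 2140 100
119 2140 2140 119
119 2140 2247 119
119 2140 2372 119
119 2372 2372 119
119 2529 2529 119
119 2529 2529 119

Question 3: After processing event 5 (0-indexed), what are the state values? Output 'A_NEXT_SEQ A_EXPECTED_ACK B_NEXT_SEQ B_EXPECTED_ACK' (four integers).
After event 0: A_seq=100 A_ack=2140 B_seq=2140 B_ack=100
After event 1: A_seq=119 A_ack=2140 B_seq=2140 B_ack=119
After event 2: A_seq=119 A_ack=2140 B_seq=2247 B_ack=119
After event 3: A_seq=119 A_ack=2140 B_seq=2372 B_ack=119
After event 4: A_seq=119 A_ack=2372 B_seq=2372 B_ack=119
After event 5: A_seq=119 A_ack=2529 B_seq=2529 B_ack=119

119 2529 2529 119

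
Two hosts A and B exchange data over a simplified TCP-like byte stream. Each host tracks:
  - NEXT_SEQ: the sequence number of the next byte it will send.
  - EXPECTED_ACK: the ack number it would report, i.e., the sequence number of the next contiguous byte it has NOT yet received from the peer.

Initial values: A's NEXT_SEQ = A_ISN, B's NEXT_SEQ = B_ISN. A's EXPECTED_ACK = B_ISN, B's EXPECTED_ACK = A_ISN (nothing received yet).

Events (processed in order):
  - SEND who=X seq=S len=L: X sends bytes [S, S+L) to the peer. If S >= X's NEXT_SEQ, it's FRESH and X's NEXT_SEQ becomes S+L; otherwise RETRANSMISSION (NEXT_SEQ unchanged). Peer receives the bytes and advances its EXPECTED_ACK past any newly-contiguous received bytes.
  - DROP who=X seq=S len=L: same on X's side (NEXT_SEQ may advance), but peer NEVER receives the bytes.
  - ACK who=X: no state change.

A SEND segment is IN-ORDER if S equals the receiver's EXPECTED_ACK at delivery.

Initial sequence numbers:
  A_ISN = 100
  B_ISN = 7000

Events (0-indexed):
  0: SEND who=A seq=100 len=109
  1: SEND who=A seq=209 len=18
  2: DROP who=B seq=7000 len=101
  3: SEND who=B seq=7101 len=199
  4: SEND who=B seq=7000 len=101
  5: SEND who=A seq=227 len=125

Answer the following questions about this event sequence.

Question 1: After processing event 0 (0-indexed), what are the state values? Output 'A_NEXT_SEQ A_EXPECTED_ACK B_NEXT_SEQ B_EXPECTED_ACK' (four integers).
After event 0: A_seq=209 A_ack=7000 B_seq=7000 B_ack=209

209 7000 7000 209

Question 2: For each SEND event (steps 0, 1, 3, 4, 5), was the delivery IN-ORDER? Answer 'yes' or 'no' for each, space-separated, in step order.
Step 0: SEND seq=100 -> in-order
Step 1: SEND seq=209 -> in-order
Step 3: SEND seq=7101 -> out-of-order
Step 4: SEND seq=7000 -> in-order
Step 5: SEND seq=227 -> in-order

Answer: yes yes no yes yes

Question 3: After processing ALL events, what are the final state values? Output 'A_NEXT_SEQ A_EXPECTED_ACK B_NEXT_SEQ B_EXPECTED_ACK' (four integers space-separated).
After event 0: A_seq=209 A_ack=7000 B_seq=7000 B_ack=209
After event 1: A_seq=227 A_ack=7000 B_seq=7000 B_ack=227
After event 2: A_seq=227 A_ack=7000 B_seq=7101 B_ack=227
After event 3: A_seq=227 A_ack=7000 B_seq=7300 B_ack=227
After event 4: A_seq=227 A_ack=7300 B_seq=7300 B_ack=227
After event 5: A_seq=352 A_ack=7300 B_seq=7300 B_ack=352

Answer: 352 7300 7300 352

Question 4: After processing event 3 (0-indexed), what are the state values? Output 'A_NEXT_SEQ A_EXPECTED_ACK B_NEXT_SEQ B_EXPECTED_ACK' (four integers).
After event 0: A_seq=209 A_ack=7000 B_seq=7000 B_ack=209
After event 1: A_seq=227 A_ack=7000 B_seq=7000 B_ack=227
After event 2: A_seq=227 A_ack=7000 B_seq=7101 B_ack=227
After event 3: A_seq=227 A_ack=7000 B_seq=7300 B_ack=227

227 7000 7300 227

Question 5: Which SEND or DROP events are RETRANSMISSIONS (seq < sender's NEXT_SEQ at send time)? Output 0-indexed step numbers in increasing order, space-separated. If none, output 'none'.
Answer: 4

Derivation:
Step 0: SEND seq=100 -> fresh
Step 1: SEND seq=209 -> fresh
Step 2: DROP seq=7000 -> fresh
Step 3: SEND seq=7101 -> fresh
Step 4: SEND seq=7000 -> retransmit
Step 5: SEND seq=227 -> fresh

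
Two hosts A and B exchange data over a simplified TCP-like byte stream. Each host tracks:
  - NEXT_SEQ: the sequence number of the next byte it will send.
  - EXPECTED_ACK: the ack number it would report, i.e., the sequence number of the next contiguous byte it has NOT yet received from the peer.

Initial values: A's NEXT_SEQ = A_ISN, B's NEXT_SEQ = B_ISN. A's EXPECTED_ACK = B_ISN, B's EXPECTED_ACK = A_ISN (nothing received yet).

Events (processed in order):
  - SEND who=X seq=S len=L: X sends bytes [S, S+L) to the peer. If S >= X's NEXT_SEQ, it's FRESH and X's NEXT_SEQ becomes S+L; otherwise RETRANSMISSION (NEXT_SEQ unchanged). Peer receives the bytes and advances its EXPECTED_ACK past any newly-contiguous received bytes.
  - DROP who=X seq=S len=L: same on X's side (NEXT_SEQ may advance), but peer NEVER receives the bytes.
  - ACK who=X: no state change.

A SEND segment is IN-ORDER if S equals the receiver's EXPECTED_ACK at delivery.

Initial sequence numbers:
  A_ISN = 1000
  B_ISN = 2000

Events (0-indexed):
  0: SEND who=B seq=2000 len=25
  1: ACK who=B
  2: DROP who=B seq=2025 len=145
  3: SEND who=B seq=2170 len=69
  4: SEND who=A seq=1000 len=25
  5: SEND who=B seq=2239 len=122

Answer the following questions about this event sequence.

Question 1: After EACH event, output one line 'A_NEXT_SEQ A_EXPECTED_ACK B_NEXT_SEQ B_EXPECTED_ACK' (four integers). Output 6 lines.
1000 2025 2025 1000
1000 2025 2025 1000
1000 2025 2170 1000
1000 2025 2239 1000
1025 2025 2239 1025
1025 2025 2361 1025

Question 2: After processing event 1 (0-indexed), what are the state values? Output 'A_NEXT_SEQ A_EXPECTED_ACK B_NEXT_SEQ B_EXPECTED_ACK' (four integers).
After event 0: A_seq=1000 A_ack=2025 B_seq=2025 B_ack=1000
After event 1: A_seq=1000 A_ack=2025 B_seq=2025 B_ack=1000

1000 2025 2025 1000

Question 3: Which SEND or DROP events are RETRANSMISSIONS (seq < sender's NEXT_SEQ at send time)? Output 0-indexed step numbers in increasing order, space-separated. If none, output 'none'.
Step 0: SEND seq=2000 -> fresh
Step 2: DROP seq=2025 -> fresh
Step 3: SEND seq=2170 -> fresh
Step 4: SEND seq=1000 -> fresh
Step 5: SEND seq=2239 -> fresh

Answer: none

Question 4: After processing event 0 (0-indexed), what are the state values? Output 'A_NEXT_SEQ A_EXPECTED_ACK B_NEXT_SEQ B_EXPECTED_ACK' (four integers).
After event 0: A_seq=1000 A_ack=2025 B_seq=2025 B_ack=1000

1000 2025 2025 1000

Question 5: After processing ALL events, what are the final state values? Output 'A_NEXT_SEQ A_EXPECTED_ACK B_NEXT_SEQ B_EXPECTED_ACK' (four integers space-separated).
After event 0: A_seq=1000 A_ack=2025 B_seq=2025 B_ack=1000
After event 1: A_seq=1000 A_ack=2025 B_seq=2025 B_ack=1000
After event 2: A_seq=1000 A_ack=2025 B_seq=2170 B_ack=1000
After event 3: A_seq=1000 A_ack=2025 B_seq=2239 B_ack=1000
After event 4: A_seq=1025 A_ack=2025 B_seq=2239 B_ack=1025
After event 5: A_seq=1025 A_ack=2025 B_seq=2361 B_ack=1025

Answer: 1025 2025 2361 1025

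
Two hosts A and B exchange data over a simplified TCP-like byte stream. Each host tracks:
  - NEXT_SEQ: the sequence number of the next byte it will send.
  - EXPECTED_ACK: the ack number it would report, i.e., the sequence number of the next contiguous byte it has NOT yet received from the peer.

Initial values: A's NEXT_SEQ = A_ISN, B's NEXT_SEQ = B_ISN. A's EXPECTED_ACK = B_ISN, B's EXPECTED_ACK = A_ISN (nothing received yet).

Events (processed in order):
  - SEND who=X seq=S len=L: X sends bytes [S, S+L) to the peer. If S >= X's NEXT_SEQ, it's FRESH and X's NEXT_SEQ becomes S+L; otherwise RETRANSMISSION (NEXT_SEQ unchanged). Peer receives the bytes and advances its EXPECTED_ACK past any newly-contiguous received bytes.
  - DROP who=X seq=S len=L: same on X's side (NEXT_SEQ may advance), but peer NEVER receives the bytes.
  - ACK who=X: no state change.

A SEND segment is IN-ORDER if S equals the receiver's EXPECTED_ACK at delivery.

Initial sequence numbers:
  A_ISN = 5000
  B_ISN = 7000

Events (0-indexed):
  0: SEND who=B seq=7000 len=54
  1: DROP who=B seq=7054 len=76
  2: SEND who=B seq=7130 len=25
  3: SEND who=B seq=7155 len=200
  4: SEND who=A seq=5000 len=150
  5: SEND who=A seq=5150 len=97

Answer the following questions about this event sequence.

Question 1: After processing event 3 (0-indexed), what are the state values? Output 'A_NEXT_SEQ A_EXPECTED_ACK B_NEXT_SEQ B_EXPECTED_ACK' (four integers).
After event 0: A_seq=5000 A_ack=7054 B_seq=7054 B_ack=5000
After event 1: A_seq=5000 A_ack=7054 B_seq=7130 B_ack=5000
After event 2: A_seq=5000 A_ack=7054 B_seq=7155 B_ack=5000
After event 3: A_seq=5000 A_ack=7054 B_seq=7355 B_ack=5000

5000 7054 7355 5000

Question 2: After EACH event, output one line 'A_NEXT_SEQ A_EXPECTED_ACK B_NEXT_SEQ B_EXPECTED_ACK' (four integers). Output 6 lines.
5000 7054 7054 5000
5000 7054 7130 5000
5000 7054 7155 5000
5000 7054 7355 5000
5150 7054 7355 5150
5247 7054 7355 5247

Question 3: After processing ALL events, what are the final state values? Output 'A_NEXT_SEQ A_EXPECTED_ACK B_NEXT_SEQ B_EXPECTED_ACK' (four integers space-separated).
Answer: 5247 7054 7355 5247

Derivation:
After event 0: A_seq=5000 A_ack=7054 B_seq=7054 B_ack=5000
After event 1: A_seq=5000 A_ack=7054 B_seq=7130 B_ack=5000
After event 2: A_seq=5000 A_ack=7054 B_seq=7155 B_ack=5000
After event 3: A_seq=5000 A_ack=7054 B_seq=7355 B_ack=5000
After event 4: A_seq=5150 A_ack=7054 B_seq=7355 B_ack=5150
After event 5: A_seq=5247 A_ack=7054 B_seq=7355 B_ack=5247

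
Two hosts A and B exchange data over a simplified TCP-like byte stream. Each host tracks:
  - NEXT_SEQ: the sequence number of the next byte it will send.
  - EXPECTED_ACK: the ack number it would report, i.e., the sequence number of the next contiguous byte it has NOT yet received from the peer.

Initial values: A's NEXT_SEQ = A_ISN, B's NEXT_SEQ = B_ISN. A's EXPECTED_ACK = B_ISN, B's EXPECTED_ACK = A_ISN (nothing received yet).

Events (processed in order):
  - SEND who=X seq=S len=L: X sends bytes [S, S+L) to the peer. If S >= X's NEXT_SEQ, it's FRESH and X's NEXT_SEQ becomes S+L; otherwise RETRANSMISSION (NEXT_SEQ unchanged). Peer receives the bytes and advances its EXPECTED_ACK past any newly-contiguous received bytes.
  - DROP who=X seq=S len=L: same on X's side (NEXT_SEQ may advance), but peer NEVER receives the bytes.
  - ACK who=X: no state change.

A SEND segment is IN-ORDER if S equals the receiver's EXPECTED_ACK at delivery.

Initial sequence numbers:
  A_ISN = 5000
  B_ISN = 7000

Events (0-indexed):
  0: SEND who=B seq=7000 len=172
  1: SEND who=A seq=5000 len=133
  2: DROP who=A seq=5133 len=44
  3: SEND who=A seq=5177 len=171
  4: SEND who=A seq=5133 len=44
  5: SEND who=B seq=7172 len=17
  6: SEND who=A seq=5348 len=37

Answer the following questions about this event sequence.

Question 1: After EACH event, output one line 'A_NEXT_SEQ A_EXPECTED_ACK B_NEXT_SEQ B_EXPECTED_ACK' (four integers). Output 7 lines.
5000 7172 7172 5000
5133 7172 7172 5133
5177 7172 7172 5133
5348 7172 7172 5133
5348 7172 7172 5348
5348 7189 7189 5348
5385 7189 7189 5385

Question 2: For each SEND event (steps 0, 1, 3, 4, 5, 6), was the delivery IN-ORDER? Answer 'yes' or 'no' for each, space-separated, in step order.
Step 0: SEND seq=7000 -> in-order
Step 1: SEND seq=5000 -> in-order
Step 3: SEND seq=5177 -> out-of-order
Step 4: SEND seq=5133 -> in-order
Step 5: SEND seq=7172 -> in-order
Step 6: SEND seq=5348 -> in-order

Answer: yes yes no yes yes yes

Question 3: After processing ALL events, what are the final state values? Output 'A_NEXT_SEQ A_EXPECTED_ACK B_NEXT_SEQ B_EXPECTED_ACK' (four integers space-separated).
After event 0: A_seq=5000 A_ack=7172 B_seq=7172 B_ack=5000
After event 1: A_seq=5133 A_ack=7172 B_seq=7172 B_ack=5133
After event 2: A_seq=5177 A_ack=7172 B_seq=7172 B_ack=5133
After event 3: A_seq=5348 A_ack=7172 B_seq=7172 B_ack=5133
After event 4: A_seq=5348 A_ack=7172 B_seq=7172 B_ack=5348
After event 5: A_seq=5348 A_ack=7189 B_seq=7189 B_ack=5348
After event 6: A_seq=5385 A_ack=7189 B_seq=7189 B_ack=5385

Answer: 5385 7189 7189 5385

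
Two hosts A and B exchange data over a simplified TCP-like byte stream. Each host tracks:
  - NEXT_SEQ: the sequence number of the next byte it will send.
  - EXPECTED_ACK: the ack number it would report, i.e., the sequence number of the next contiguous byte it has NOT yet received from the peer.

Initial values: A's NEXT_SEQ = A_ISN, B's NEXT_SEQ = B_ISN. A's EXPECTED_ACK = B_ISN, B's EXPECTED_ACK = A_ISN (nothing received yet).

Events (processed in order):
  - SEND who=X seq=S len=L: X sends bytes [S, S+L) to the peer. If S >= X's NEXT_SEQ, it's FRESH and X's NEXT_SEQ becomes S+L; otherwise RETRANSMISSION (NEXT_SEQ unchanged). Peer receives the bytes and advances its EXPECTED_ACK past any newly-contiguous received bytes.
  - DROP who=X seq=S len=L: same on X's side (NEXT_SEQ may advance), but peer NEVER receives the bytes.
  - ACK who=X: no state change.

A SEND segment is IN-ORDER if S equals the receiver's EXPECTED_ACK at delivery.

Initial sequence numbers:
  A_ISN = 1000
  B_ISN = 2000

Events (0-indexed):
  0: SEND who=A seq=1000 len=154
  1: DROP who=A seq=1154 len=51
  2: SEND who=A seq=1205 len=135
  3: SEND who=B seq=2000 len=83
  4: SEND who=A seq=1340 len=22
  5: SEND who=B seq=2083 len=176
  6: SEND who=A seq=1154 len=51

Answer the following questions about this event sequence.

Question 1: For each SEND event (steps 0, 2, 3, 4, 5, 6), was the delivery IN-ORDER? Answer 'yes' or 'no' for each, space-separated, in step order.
Answer: yes no yes no yes yes

Derivation:
Step 0: SEND seq=1000 -> in-order
Step 2: SEND seq=1205 -> out-of-order
Step 3: SEND seq=2000 -> in-order
Step 4: SEND seq=1340 -> out-of-order
Step 5: SEND seq=2083 -> in-order
Step 6: SEND seq=1154 -> in-order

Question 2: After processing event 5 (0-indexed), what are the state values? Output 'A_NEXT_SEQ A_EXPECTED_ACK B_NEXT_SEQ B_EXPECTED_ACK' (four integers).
After event 0: A_seq=1154 A_ack=2000 B_seq=2000 B_ack=1154
After event 1: A_seq=1205 A_ack=2000 B_seq=2000 B_ack=1154
After event 2: A_seq=1340 A_ack=2000 B_seq=2000 B_ack=1154
After event 3: A_seq=1340 A_ack=2083 B_seq=2083 B_ack=1154
After event 4: A_seq=1362 A_ack=2083 B_seq=2083 B_ack=1154
After event 5: A_seq=1362 A_ack=2259 B_seq=2259 B_ack=1154

1362 2259 2259 1154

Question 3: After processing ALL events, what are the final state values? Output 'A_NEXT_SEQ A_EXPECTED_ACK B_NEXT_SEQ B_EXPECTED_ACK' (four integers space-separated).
Answer: 1362 2259 2259 1362

Derivation:
After event 0: A_seq=1154 A_ack=2000 B_seq=2000 B_ack=1154
After event 1: A_seq=1205 A_ack=2000 B_seq=2000 B_ack=1154
After event 2: A_seq=1340 A_ack=2000 B_seq=2000 B_ack=1154
After event 3: A_seq=1340 A_ack=2083 B_seq=2083 B_ack=1154
After event 4: A_seq=1362 A_ack=2083 B_seq=2083 B_ack=1154
After event 5: A_seq=1362 A_ack=2259 B_seq=2259 B_ack=1154
After event 6: A_seq=1362 A_ack=2259 B_seq=2259 B_ack=1362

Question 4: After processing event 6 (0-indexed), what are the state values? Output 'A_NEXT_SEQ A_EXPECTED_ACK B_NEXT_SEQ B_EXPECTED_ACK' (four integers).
After event 0: A_seq=1154 A_ack=2000 B_seq=2000 B_ack=1154
After event 1: A_seq=1205 A_ack=2000 B_seq=2000 B_ack=1154
After event 2: A_seq=1340 A_ack=2000 B_seq=2000 B_ack=1154
After event 3: A_seq=1340 A_ack=2083 B_seq=2083 B_ack=1154
After event 4: A_seq=1362 A_ack=2083 B_seq=2083 B_ack=1154
After event 5: A_seq=1362 A_ack=2259 B_seq=2259 B_ack=1154
After event 6: A_seq=1362 A_ack=2259 B_seq=2259 B_ack=1362

1362 2259 2259 1362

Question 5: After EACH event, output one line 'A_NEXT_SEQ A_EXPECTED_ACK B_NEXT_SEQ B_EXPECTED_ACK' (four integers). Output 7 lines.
1154 2000 2000 1154
1205 2000 2000 1154
1340 2000 2000 1154
1340 2083 2083 1154
1362 2083 2083 1154
1362 2259 2259 1154
1362 2259 2259 1362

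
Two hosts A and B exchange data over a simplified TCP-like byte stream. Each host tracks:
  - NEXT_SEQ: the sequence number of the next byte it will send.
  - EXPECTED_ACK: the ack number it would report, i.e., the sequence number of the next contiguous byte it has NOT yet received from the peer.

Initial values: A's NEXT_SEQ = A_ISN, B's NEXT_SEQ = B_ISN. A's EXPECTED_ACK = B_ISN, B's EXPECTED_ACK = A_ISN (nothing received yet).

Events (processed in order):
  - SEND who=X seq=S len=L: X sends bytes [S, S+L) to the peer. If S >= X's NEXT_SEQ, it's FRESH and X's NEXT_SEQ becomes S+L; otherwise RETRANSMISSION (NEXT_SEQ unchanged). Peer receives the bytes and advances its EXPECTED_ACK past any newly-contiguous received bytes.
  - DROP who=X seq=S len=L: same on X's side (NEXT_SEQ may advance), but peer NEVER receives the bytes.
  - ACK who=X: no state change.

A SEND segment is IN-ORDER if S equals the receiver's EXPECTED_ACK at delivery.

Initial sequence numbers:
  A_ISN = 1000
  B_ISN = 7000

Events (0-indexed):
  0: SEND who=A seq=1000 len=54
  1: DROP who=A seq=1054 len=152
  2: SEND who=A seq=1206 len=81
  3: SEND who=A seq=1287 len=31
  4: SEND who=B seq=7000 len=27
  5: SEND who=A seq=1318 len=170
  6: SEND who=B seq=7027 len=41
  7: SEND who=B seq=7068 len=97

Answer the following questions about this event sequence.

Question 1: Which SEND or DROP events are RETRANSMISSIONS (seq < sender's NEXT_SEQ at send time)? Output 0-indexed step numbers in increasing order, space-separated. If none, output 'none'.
Step 0: SEND seq=1000 -> fresh
Step 1: DROP seq=1054 -> fresh
Step 2: SEND seq=1206 -> fresh
Step 3: SEND seq=1287 -> fresh
Step 4: SEND seq=7000 -> fresh
Step 5: SEND seq=1318 -> fresh
Step 6: SEND seq=7027 -> fresh
Step 7: SEND seq=7068 -> fresh

Answer: none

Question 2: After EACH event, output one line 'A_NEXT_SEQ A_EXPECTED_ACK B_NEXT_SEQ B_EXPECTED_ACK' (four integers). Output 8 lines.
1054 7000 7000 1054
1206 7000 7000 1054
1287 7000 7000 1054
1318 7000 7000 1054
1318 7027 7027 1054
1488 7027 7027 1054
1488 7068 7068 1054
1488 7165 7165 1054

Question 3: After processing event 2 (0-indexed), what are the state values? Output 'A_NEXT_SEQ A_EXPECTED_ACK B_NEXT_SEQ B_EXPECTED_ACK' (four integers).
After event 0: A_seq=1054 A_ack=7000 B_seq=7000 B_ack=1054
After event 1: A_seq=1206 A_ack=7000 B_seq=7000 B_ack=1054
After event 2: A_seq=1287 A_ack=7000 B_seq=7000 B_ack=1054

1287 7000 7000 1054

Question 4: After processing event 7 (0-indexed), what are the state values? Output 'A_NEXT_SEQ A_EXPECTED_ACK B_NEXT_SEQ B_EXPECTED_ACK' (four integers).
After event 0: A_seq=1054 A_ack=7000 B_seq=7000 B_ack=1054
After event 1: A_seq=1206 A_ack=7000 B_seq=7000 B_ack=1054
After event 2: A_seq=1287 A_ack=7000 B_seq=7000 B_ack=1054
After event 3: A_seq=1318 A_ack=7000 B_seq=7000 B_ack=1054
After event 4: A_seq=1318 A_ack=7027 B_seq=7027 B_ack=1054
After event 5: A_seq=1488 A_ack=7027 B_seq=7027 B_ack=1054
After event 6: A_seq=1488 A_ack=7068 B_seq=7068 B_ack=1054
After event 7: A_seq=1488 A_ack=7165 B_seq=7165 B_ack=1054

1488 7165 7165 1054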